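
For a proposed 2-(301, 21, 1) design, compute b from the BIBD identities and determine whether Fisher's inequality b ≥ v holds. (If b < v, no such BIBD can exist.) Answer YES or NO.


r = λ(v − 1)/(k − 1) = 1·300/20 = 15.
b = vr/k = 301·15/21 = 215.
Fisher's inequality: b ≥ v ⇔ 215 ≥ 301? NO.

NO


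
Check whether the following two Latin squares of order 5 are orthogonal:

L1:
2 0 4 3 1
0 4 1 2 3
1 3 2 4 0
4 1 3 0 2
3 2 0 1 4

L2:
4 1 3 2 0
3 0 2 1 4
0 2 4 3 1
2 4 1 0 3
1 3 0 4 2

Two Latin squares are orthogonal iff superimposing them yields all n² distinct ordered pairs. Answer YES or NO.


Form the n² = 25 superimposed pairs (L1[i][j], L2[i][j]), row by row (rows and columns indexed from 0):
row 0: (2,4) (0,1) (4,3) (3,2) (1,0)
row 1: (0,3) (4,0) (1,2) (2,1) (3,4)
row 2: (1,0) (3,2) (2,4) (4,3) (0,1)
row 3: (4,2) (1,4) (3,1) (0,0) (2,3)
row 4: (3,1) (2,3) (0,0) (1,4) (4,2)
Orthogonality requires all 25 pairs distinct.
But the pair (1,0) repeats: cell (0,4) has L1 = 1, L2 = 0, and cell (2,0) has L1 = 1, L2 = 0.
A repeated pair means some other pair never occurs (only 15 distinct pairs out of 25), so the squares are not orthogonal.
Conclusion: NO.

NO


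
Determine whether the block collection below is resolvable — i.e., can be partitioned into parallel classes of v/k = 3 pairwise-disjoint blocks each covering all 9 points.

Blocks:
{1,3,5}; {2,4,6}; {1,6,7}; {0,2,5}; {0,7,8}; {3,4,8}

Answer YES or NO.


v = 9, block size k = 3, number of blocks = 6.
For resolvability, blocks must partition into parallel classes of size v/k = 3.
Total blocks must therefore be a multiple of 3: 6 = 3·2 + 0 ⇒ divisible ✓.
Greedy packing gives 2 candidate class(es). Each should be a full parallel class (size 3, covers all 9 points).
  Class 1 (3 blocks): {1,3,5}; {2,4,6}; {0,7,8}. Points covered: [0, 1, 2, 3, 4, 5, 6, 7, 8].
  Class 2 (3 blocks): {1,6,7}; {0,2,5}; {3,4,8}. Points covered: [0, 1, 2, 3, 4, 5, 6, 7, 8].
All classes full (size 3)? YES. All classes cover every point? YES.
Resolvable? YES.

YES


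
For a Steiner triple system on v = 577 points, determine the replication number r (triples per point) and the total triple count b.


An STS(v) is a 2-(v, 3, 1) BIBD: block size k = 3, λ = 1.
Replication: r(k − 1) = λ(v − 1) ⇒ r·2 = 577 − 1 = 576 ⇒ r = 288.
Block count: b = v(v − 1)/6 = 577·576/6 = 332352/6 = 55392.

r = 288, b = 55392.


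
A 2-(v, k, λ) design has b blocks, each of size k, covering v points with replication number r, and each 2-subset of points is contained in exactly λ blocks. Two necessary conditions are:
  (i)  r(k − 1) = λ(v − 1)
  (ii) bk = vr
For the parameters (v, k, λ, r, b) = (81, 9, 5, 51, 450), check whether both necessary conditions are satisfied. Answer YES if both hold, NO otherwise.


Condition (i): r(k − 1) = 51·8 = 408; λ(v − 1) = 5·80 = 400. Match? NO.
Condition (ii): bk = 450·9 = 4050; vr = 81·51 = 4131. Match? NO.
Both conditions hold? NO.

NO


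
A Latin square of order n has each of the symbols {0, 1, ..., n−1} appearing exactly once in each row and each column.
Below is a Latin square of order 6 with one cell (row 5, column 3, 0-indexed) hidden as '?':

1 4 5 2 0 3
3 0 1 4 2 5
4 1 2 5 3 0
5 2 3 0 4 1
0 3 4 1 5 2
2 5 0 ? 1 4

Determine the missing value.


Row 5 contains symbols [0, 1, 2, 4, 5] — missing [3].
Column 3 contains symbols [0, 1, 2, 4, 5] — missing [3].
The missing symbol must appear in both missing sets; intersection = [3].
Therefore the hidden value is 3.

Missing value = 3.


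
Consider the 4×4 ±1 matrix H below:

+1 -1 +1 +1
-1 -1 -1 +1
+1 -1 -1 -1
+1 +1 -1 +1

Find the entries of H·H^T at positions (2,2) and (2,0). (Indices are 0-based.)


Row 0 of H: [1, -1, 1, 1].
Row 2 of H: [1, -1, -1, -1].
(H·H^T)[2][2] = Σ_j H[2][j]·H[2][j] = (1)² + (-1)² + (-1)² + (-1)² = 1 + 1 + 1 + 1 = 4.
(H·H^T)[2][0] = Σ_j H[2][j]·H[0][j] = (1)·(1) + (-1)·(-1) + (-1)·(1) + (-1)·(1) = 1 + 1 + -1 + -1 = 0.
So rows 2 and 0 are orthogonal; the diagonal entry equals n = 4.

(2,2) entry = 4; (2,0) entry = 0.


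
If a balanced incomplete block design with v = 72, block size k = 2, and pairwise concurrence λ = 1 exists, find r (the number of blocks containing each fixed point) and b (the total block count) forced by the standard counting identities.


Any 2-(v, k, λ) BIBD satisfies two necessary conditions:
  (i)  Each point sits in r blocks, and counting incidences through any fixed point gives r(k − 1) = λ(v − 1), so r = λ(v − 1)/(k − 1).
  (ii) Total incidences bk = vr, so b = vr/k.
Step 1: r = λ(v − 1)/(k − 1) = 1·(72 − 1)/(2 − 1) = 1·71/1 = 71/1 = 71.
Step 2: b = vr/k = 72·71/2 = 5112/2 = 2556.
Check integrality: r = 71 ∈ Z ✓, b = 2556 ∈ Z ✓.
(These identities are necessary conditions: they determine r and b for any design with these parameters, but do not by themselves prove that one exists.)

r = 71, b = 2556.


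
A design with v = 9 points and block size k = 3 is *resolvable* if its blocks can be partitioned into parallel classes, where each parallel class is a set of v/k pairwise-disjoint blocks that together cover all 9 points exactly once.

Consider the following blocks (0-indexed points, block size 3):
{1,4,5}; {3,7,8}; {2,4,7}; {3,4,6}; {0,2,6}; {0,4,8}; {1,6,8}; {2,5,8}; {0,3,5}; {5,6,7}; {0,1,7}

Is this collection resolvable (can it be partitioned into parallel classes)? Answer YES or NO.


v = 9, block size k = 3, number of blocks = 11.
For resolvability, blocks must partition into parallel classes of size v/k = 3.
Total blocks must therefore be a multiple of 3: 11 = 3·3 + 2 ⇒ not divisible ✗.
Resolvable? NO.

NO


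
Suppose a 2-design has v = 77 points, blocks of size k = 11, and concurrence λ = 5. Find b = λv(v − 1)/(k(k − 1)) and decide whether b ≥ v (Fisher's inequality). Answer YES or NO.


r = λ(v − 1)/(k − 1) = 5·76/10 = 38.
b = vr/k = 77·38/11 = 266.
Fisher's inequality: b ≥ v ⇔ 266 ≥ 77? YES.

YES


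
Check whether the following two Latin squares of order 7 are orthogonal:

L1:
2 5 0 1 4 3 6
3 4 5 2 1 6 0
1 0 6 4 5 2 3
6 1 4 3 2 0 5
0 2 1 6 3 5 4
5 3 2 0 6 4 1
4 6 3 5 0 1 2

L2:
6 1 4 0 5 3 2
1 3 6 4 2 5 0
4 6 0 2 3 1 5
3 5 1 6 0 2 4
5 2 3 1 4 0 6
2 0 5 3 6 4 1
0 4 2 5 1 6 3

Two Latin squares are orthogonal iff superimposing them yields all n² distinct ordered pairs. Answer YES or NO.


Form the n² = 49 superimposed pairs (L1[i][j], L2[i][j]), row by row (rows and columns indexed from 0):
row 0: (2,6) (5,1) (0,4) (1,0) (4,5) (3,3) (6,2)
row 1: (3,1) (4,3) (5,6) (2,4) (1,2) (6,5) (0,0)
row 2: (1,4) (0,6) (6,0) (4,2) (5,3) (2,1) (3,5)
row 3: (6,3) (1,5) (4,1) (3,6) (2,0) (0,2) (5,4)
row 4: (0,5) (2,2) (1,3) (6,1) (3,4) (5,0) (4,6)
row 5: (5,2) (3,0) (2,5) (0,3) (6,6) (4,4) (1,1)
row 6: (4,0) (6,4) (3,2) (5,5) (0,1) (1,6) (2,3)
Orthogonality requires all 49 pairs distinct.
Check by first coordinate: for each symbol s of L1, list the L2 entries in the n cells where L1 = s; they must all differ.
  L1 = 0: L2 entries (in reading order) 4, 0, 6, 2, 5, 3, 1 — all 7 distinct ✓
  L1 = 1: L2 entries (in reading order) 0, 2, 4, 5, 3, 1, 6 — all 7 distinct ✓
  L1 = 2: L2 entries (in reading order) 6, 4, 1, 0, 2, 5, 3 — all 7 distinct ✓
  L1 = 3: L2 entries (in reading order) 3, 1, 5, 6, 4, 0, 2 — all 7 distinct ✓
  L1 = 4: L2 entries (in reading order) 5, 3, 2, 1, 6, 4, 0 — all 7 distinct ✓
  L1 = 5: L2 entries (in reading order) 1, 6, 3, 4, 0, 2, 5 — all 7 distinct ✓
  L1 = 6: L2 entries (in reading order) 2, 5, 0, 3, 1, 6, 4 — all 7 distinct ✓
Every symbol of L1 meets every symbol of L2 exactly once, so all 49 pairs are distinct (49 of 49).
Conclusion: YES.

YES


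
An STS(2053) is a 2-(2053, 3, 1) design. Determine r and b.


An STS(v) is a 2-(v, 3, 1) BIBD: block size k = 3, λ = 1.
Replication: r(k − 1) = λ(v − 1) ⇒ r·2 = 2053 − 1 = 2052 ⇒ r = 1026.
Block count: b = v(v − 1)/6 = 2053·2052/6 = 4212756/6 = 702126.

r = 1026, b = 702126.


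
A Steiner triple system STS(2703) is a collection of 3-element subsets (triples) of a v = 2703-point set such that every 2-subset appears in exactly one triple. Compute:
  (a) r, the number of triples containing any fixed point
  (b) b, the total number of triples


An STS(v) is a 2-(v, 3, 1) BIBD: block size k = 3, λ = 1.
Replication: r(k − 1) = λ(v − 1) ⇒ r·2 = 2703 − 1 = 2702 ⇒ r = 1351.
Block count: b = v(v − 1)/6 = 2703·2702/6 = 7303506/6 = 1217251.
(Check via bk = vr: 1217251·3 = 3651753 = 2703·1351 = 3651753 ✓.)

r = 1351, b = 1217251.


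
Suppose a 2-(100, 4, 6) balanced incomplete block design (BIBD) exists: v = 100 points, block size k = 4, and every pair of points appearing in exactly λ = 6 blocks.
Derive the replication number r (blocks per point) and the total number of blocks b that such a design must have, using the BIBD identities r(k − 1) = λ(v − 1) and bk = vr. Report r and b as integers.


Any 2-(v, k, λ) BIBD satisfies two necessary conditions:
  (i)  Each point sits in r blocks, and counting incidences through any fixed point gives r(k − 1) = λ(v − 1), so r = λ(v − 1)/(k − 1).
  (ii) Total incidences bk = vr, so b = vr/k.
Step 1: r = λ(v − 1)/(k − 1) = 6·(100 − 1)/(4 − 1) = 6·99/3 = 594/3 = 198.
Step 2: b = vr/k = 100·198/4 = 19800/4 = 4950.
Check integrality: r = 198 ∈ Z ✓, b = 4950 ∈ Z ✓.
(These identities are necessary conditions: they determine r and b for any design with these parameters, but do not by themselves prove that one exists.)

r = 198, b = 4950.


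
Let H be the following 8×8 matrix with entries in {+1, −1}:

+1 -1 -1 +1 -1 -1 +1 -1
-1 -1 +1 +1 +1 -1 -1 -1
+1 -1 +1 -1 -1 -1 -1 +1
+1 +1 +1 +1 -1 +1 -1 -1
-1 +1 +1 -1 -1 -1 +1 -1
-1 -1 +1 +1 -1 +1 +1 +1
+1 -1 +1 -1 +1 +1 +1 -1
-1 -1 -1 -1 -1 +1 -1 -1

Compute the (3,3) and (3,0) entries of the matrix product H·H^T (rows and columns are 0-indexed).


Row 0 of H: [1, -1, -1, 1, -1, -1, 1, -1].
Row 3 of H: [1, 1, 1, 1, -1, 1, -1, -1].
(H·H^T)[3][3] = Σ_j H[3][j]·H[3][j] = (1)² + (1)² + (1)² + (1)² + (-1)² + (1)² + (-1)² + (-1)² = 1 + 1 + 1 + 1 + 1 + 1 + 1 + 1 = 8.
(H·H^T)[3][0] = Σ_j H[3][j]·H[0][j] = (1)·(1) + (1)·(-1) + (1)·(-1) + (1)·(1) + (-1)·(-1) + (1)·(-1) + (-1)·(1) + (-1)·(-1) = 1 + -1 + -1 + 1 + 1 + -1 + -1 + 1 = 0.
So rows 3 and 0 are orthogonal; the diagonal entry equals n = 8.

(3,3) entry = 8; (3,0) entry = 0.


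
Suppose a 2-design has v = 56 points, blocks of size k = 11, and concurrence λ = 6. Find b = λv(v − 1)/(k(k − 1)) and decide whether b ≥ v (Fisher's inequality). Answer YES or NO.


r = λ(v − 1)/(k − 1) = 6·55/10 = 33.
b = vr/k = 56·33/11 = 168.
Fisher's inequality: b ≥ v ⇔ 168 ≥ 56? YES.

YES


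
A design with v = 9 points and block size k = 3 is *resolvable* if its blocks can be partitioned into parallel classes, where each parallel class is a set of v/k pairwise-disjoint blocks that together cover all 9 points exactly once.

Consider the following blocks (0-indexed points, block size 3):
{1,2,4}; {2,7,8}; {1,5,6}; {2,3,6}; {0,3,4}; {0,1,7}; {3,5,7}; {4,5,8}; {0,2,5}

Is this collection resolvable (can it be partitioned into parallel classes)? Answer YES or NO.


v = 9, block size k = 3, number of blocks = 9.
For resolvability, blocks must partition into parallel classes of size v/k = 3.
Total blocks must therefore be a multiple of 3: 9 = 3·3 + 0 ⇒ divisible ✓.
Consider block {1,2,4}. The only other block(s) in the collection disjoint from it are {3,5,7} — just 1 block(s). Any parallel class containing {1,2,4} would need 2 other blocks each disjoint from it, so no parallel class of size 3 can contain {1,2,4}.
Since every block must belong to some parallel class in a resolution, the collection cannot be partitioned into parallel classes.
Resolvable? NO.

NO


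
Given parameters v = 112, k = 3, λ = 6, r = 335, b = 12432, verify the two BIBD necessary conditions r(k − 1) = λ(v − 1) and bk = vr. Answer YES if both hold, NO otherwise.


Condition (i): r(k − 1) = 335·2 = 670; λ(v − 1) = 6·111 = 666. Match? NO.
Condition (ii): bk = 12432·3 = 37296; vr = 112·335 = 37520. Match? NO.
Both conditions hold? NO.

NO


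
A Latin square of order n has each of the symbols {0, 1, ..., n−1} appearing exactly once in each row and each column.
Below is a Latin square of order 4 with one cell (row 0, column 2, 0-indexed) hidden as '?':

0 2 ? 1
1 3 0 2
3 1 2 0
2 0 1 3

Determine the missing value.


Row 0 contains symbols [0, 1, 2] — missing [3].
Column 2 contains symbols [0, 1, 2] — missing [3].
The missing symbol must appear in both missing sets; intersection = [3].
Therefore the hidden value is 3.

Missing value = 3.


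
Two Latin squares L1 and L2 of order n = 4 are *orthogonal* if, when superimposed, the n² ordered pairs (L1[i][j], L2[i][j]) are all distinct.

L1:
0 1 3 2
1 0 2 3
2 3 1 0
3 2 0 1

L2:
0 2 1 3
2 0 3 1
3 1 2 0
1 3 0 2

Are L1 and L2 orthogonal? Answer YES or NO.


Form the n² = 16 superimposed pairs (L1[i][j], L2[i][j]), row by row (rows and columns indexed from 0):
row 0: (0,0) (1,2) (3,1) (2,3)
row 1: (1,2) (0,0) (2,3) (3,1)
row 2: (2,3) (3,1) (1,2) (0,0)
row 3: (3,1) (2,3) (0,0) (1,2)
Orthogonality requires all 16 pairs distinct.
But the pair (1,2) repeats: cell (0,1) has L1 = 1, L2 = 2, and cell (1,0) has L1 = 1, L2 = 2.
A repeated pair means some other pair never occurs (only 4 distinct pairs out of 16), so the squares are not orthogonal.
Conclusion: NO.

NO


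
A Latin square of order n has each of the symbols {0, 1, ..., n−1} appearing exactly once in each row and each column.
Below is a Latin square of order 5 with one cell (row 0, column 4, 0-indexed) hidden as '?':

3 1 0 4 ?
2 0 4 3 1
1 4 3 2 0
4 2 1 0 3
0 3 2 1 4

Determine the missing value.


Row 0 contains symbols [0, 1, 3, 4] — missing [2].
Column 4 contains symbols [0, 1, 3, 4] — missing [2].
The missing symbol must appear in both missing sets; intersection = [2].
Therefore the hidden value is 2.

Missing value = 2.


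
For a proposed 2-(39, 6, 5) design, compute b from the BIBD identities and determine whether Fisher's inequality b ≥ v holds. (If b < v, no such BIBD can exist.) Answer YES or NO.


r = λ(v − 1)/(k − 1) = 5·38/5 = 38.
b = vr/k = 39·38/6 = 247.
Fisher's inequality: b ≥ v ⇔ 247 ≥ 39? YES.

YES


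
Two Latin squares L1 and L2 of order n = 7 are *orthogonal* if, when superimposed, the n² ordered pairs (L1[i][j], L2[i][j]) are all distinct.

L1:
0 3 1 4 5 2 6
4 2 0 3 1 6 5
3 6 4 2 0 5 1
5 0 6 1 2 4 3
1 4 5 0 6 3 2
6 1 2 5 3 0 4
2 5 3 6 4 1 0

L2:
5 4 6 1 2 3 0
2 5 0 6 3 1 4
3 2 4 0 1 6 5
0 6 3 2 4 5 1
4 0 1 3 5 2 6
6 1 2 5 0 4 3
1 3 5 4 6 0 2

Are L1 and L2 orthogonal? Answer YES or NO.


Form the n² = 49 superimposed pairs (L1[i][j], L2[i][j]), row by row (rows and columns indexed from 0):
row 0: (0,5) (3,4) (1,6) (4,1) (5,2) (2,3) (6,0)
row 1: (4,2) (2,5) (0,0) (3,6) (1,3) (6,1) (5,4)
row 2: (3,3) (6,2) (4,4) (2,0) (0,1) (5,6) (1,5)
row 3: (5,0) (0,6) (6,3) (1,2) (2,4) (4,5) (3,1)
row 4: (1,4) (4,0) (5,1) (0,3) (6,5) (3,2) (2,6)
row 5: (6,6) (1,1) (2,2) (5,5) (3,0) (0,4) (4,3)
row 6: (2,1) (5,3) (3,5) (6,4) (4,6) (1,0) (0,2)
Orthogonality requires all 49 pairs distinct.
Check by first coordinate: for each symbol s of L1, list the L2 entries in the n cells where L1 = s; they must all differ.
  L1 = 0: L2 entries (in reading order) 5, 0, 1, 6, 3, 4, 2 — all 7 distinct ✓
  L1 = 1: L2 entries (in reading order) 6, 3, 5, 2, 4, 1, 0 — all 7 distinct ✓
  L1 = 2: L2 entries (in reading order) 3, 5, 0, 4, 6, 2, 1 — all 7 distinct ✓
  L1 = 3: L2 entries (in reading order) 4, 6, 3, 1, 2, 0, 5 — all 7 distinct ✓
  L1 = 4: L2 entries (in reading order) 1, 2, 4, 5, 0, 3, 6 — all 7 distinct ✓
  L1 = 5: L2 entries (in reading order) 2, 4, 6, 0, 1, 5, 3 — all 7 distinct ✓
  L1 = 6: L2 entries (in reading order) 0, 1, 2, 3, 5, 6, 4 — all 7 distinct ✓
Every symbol of L1 meets every symbol of L2 exactly once, so all 49 pairs are distinct (49 of 49).
Conclusion: YES.

YES


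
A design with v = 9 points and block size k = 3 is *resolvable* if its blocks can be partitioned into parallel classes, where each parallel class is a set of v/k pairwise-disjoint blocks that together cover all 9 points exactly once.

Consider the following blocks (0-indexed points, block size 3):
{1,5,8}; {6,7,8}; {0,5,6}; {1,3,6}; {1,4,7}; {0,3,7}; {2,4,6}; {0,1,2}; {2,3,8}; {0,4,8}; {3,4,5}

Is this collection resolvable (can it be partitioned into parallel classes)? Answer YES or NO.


v = 9, block size k = 3, number of blocks = 11.
For resolvability, blocks must partition into parallel classes of size v/k = 3.
Total blocks must therefore be a multiple of 3: 11 = 3·3 + 2 ⇒ not divisible ✗.
Resolvable? NO.

NO


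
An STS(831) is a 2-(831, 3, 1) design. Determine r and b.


An STS(v) is a 2-(v, 3, 1) BIBD: block size k = 3, λ = 1.
Replication: r(k − 1) = λ(v − 1) ⇒ r·2 = 831 − 1 = 830 ⇒ r = 415.
Block count: bk = vr ⇒ b·3 = 831·415 = 344865 ⇒ b = 114955.

r = 415, b = 114955.


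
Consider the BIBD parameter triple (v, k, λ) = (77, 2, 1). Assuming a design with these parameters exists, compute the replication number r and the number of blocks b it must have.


Any 2-(v, k, λ) BIBD satisfies two necessary conditions:
  (i)  Each point sits in r blocks, and counting incidences through any fixed point gives r(k − 1) = λ(v − 1), so r = λ(v − 1)/(k − 1).
  (ii) Total incidences bk = vr, so b = vr/k.
Step 1: r = λ(v − 1)/(k − 1) = 1·(77 − 1)/(2 − 1) = 1·76/1 = 76/1 = 76.
Step 2: b = vr/k = 77·76/2 = 5852/2 = 2926.
Check integrality: r = 76 ∈ Z ✓, b = 2926 ∈ Z ✓.
(These identities are necessary conditions: they determine r and b for any design with these parameters, but do not by themselves prove that one exists.)

r = 76, b = 2926.


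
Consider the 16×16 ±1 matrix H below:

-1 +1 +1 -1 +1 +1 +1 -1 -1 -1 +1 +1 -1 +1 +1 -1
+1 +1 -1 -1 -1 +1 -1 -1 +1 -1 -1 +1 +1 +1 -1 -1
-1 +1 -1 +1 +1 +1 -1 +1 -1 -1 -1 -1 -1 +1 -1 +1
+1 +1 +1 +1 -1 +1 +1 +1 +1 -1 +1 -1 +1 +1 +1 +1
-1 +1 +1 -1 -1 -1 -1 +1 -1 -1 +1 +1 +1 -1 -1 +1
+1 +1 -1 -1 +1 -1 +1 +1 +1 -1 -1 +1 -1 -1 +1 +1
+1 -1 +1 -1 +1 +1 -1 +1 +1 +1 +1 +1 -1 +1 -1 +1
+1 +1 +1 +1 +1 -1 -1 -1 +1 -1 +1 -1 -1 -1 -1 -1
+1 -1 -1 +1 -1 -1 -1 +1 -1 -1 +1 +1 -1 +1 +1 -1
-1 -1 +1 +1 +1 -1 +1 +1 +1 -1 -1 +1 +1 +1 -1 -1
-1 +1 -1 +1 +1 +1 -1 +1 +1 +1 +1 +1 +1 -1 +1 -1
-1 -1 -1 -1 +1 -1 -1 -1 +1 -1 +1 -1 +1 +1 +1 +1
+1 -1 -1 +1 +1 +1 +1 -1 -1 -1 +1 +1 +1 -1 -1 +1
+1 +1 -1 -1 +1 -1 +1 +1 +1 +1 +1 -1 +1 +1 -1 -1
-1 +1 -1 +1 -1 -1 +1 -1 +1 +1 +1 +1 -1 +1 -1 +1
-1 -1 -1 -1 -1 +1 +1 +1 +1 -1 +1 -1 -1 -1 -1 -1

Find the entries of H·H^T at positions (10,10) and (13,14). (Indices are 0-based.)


Row 10 of H: [-1, 1, -1, 1, 1, 1, -1, 1, 1, 1, 1, 1, 1, -1, 1, -1].
Row 13 of H: [1, 1, -1, -1, 1, -1, 1, 1, 1, 1, 1, -1, 1, 1, -1, -1].
Row 14 of H: [-1, 1, -1, 1, -1, -1, 1, -1, 1, 1, 1, 1, -1, 1, -1, 1].
(H·H^T)[10][10] = Σ_j H[10][j]·H[10][j] = (-1)² + (1)² + (-1)² + (1)² + (1)² + (1)² + (-1)² + (1)² + (1)² + (1)² + (1)² + (1)² + (1)² + (-1)² + (1)² + (-1)² = 1 + 1 + 1 + 1 + 1 + 1 + 1 + 1 + 1 + 1 + 1 + 1 + 1 + 1 + 1 + 1 = 16.
(H·H^T)[13][14] = Σ_j H[13][j]·H[14][j] = (1)·(-1) + (1)·(1) + (-1)·(-1) + (-1)·(1) + (1)·(-1) + (-1)·(-1) + (1)·(1) + (1)·(-1) + (1)·(1) + (1)·(1) + (1)·(1) + (-1)·(1) + (1)·(-1) + (1)·(1) + (-1)·(-1) + (-1)·(1) = -1 + 1 + 1 + -1 + -1 + 1 + 1 + -1 + 1 + 1 + 1 + -1 + -1 + 1 + 1 + -1 = 2.
Rows 13 and 14 are not orthogonal (dot product = 2 ≠ 0), so H is not a Hadamard matrix.

(10,10) entry = 16; (13,14) entry = 2.


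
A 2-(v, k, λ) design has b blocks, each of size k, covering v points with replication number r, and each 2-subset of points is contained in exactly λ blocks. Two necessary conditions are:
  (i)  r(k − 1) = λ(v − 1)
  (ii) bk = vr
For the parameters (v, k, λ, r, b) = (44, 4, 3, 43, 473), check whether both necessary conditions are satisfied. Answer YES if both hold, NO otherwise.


Condition (i): r(k − 1) = 43·3 = 129; λ(v − 1) = 3·43 = 129. Match? YES.
Condition (ii): bk = 473·4 = 1892; vr = 44·43 = 1892. Match? YES.
Both conditions hold? YES.

YES


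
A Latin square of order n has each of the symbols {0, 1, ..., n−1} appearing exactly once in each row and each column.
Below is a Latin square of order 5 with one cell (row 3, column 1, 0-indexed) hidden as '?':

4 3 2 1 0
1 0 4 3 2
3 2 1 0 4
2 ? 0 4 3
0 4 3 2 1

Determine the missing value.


Row 3 contains symbols [0, 2, 3, 4] — missing [1].
Column 1 contains symbols [0, 2, 3, 4] — missing [1].
The missing symbol must appear in both missing sets; intersection = [1].
Therefore the hidden value is 1.

Missing value = 1.


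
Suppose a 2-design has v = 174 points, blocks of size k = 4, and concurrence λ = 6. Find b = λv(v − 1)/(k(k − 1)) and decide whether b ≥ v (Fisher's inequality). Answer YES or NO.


r = λ(v − 1)/(k − 1) = 6·173/3 = 346.
b = vr/k = 174·346/4 = 15051.
Fisher's inequality: b ≥ v ⇔ 15051 ≥ 174? YES.

YES


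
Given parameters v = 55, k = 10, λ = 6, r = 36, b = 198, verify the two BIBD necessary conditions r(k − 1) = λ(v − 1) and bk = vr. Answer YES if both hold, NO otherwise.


Condition (i): r(k − 1) = 36·9 = 324; λ(v − 1) = 6·54 = 324. Match? YES.
Condition (ii): bk = 198·10 = 1980; vr = 55·36 = 1980. Match? YES.
Both conditions hold? YES.

YES


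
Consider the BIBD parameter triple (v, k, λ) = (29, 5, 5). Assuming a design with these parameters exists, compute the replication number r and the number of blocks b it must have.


Any 2-(v, k, λ) BIBD satisfies two necessary conditions:
  (i)  Each point sits in r blocks, and counting incidences through any fixed point gives r(k − 1) = λ(v − 1), so r = λ(v − 1)/(k − 1).
  (ii) Total incidences bk = vr, so b = vr/k.
Step 1: r = λ(v − 1)/(k − 1) = 5·(29 − 1)/(5 − 1) = 5·28/4 = 140/4 = 35.
Step 2: b = vr/k = 29·35/5 = 1015/5 = 203.
Check integrality: r = 35 ∈ Z ✓, b = 203 ∈ Z ✓.
(These identities are necessary conditions: they determine r and b for any design with these parameters, but do not by themselves prove that one exists.)

r = 35, b = 203.


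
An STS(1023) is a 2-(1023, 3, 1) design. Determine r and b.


An STS(v) is a 2-(v, 3, 1) BIBD: block size k = 3, λ = 1.
Replication: r(k − 1) = λ(v − 1) ⇒ r·2 = 1023 − 1 = 1022 ⇒ r = 511.
Block count: b = v(v − 1)/6 = 1023·1022/6 = 1045506/6 = 174251.
(Check via bk = vr: 174251·3 = 522753 = 1023·511 = 522753 ✓.)

r = 511, b = 174251.


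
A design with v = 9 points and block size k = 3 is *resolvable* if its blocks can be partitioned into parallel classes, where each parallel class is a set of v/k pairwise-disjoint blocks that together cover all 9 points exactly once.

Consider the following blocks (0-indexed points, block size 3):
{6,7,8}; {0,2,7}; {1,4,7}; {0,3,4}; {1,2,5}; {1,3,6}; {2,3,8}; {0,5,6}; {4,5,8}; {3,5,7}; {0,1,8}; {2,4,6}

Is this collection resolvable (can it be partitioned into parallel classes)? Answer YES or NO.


v = 9, block size k = 3, number of blocks = 12.
For resolvability, blocks must partition into parallel classes of size v/k = 3.
Total blocks must therefore be a multiple of 3: 12 = 3·4 + 0 ⇒ divisible ✓.
Greedy packing gives 4 candidate class(es). Each should be a full parallel class (size 3, covers all 9 points).
  Class 1 (3 blocks): {6,7,8}; {0,3,4}; {1,2,5}. Points covered: [0, 1, 2, 3, 4, 5, 6, 7, 8].
  Class 2 (3 blocks): {0,2,7}; {1,3,6}; {4,5,8}. Points covered: [0, 1, 2, 3, 4, 5, 6, 7, 8].
  Class 3 (3 blocks): {1,4,7}; {2,3,8}; {0,5,6}. Points covered: [0, 1, 2, 3, 4, 5, 6, 7, 8].
  Class 4 (3 blocks): {3,5,7}; {0,1,8}; {2,4,6}. Points covered: [0, 1, 2, 3, 4, 5, 6, 7, 8].
All classes full (size 3)? YES. All classes cover every point? YES.
Resolvable? YES.

YES


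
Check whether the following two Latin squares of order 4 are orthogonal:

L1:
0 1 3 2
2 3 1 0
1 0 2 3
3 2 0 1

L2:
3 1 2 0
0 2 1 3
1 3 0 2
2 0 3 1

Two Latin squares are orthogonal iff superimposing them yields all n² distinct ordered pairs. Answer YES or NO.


Form the n² = 16 superimposed pairs (L1[i][j], L2[i][j]), row by row (rows and columns indexed from 0):
row 0: (0,3) (1,1) (3,2) (2,0)
row 1: (2,0) (3,2) (1,1) (0,3)
row 2: (1,1) (0,3) (2,0) (3,2)
row 3: (3,2) (2,0) (0,3) (1,1)
Orthogonality requires all 16 pairs distinct.
But the pair (2,0) repeats: cell (0,3) has L1 = 2, L2 = 0, and cell (1,0) has L1 = 2, L2 = 0.
A repeated pair means some other pair never occurs (only 4 distinct pairs out of 16), so the squares are not orthogonal.
Conclusion: NO.

NO


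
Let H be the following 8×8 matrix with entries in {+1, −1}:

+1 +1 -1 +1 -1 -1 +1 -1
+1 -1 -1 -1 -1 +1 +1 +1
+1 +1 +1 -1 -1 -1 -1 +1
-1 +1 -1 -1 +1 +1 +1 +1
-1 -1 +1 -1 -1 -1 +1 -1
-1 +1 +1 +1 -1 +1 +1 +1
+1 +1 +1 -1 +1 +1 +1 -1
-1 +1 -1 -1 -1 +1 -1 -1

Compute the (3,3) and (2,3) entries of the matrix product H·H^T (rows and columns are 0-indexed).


Row 2 of H: [1, 1, 1, -1, -1, -1, -1, 1].
Row 3 of H: [-1, 1, -1, -1, 1, 1, 1, 1].
(H·H^T)[3][3] = Σ_j H[3][j]·H[3][j] = (-1)² + (1)² + (-1)² + (-1)² + (1)² + (1)² + (1)² + (1)² = 1 + 1 + 1 + 1 + 1 + 1 + 1 + 1 = 8.
(H·H^T)[2][3] = Σ_j H[2][j]·H[3][j] = (1)·(-1) + (1)·(1) + (1)·(-1) + (-1)·(-1) + (-1)·(1) + (-1)·(1) + (-1)·(1) + (1)·(1) = -1 + 1 + -1 + 1 + -1 + -1 + -1 + 1 = -2.
Rows 2 and 3 are not orthogonal (dot product = -2 ≠ 0), so H is not a Hadamard matrix.

(3,3) entry = 8; (2,3) entry = -2.


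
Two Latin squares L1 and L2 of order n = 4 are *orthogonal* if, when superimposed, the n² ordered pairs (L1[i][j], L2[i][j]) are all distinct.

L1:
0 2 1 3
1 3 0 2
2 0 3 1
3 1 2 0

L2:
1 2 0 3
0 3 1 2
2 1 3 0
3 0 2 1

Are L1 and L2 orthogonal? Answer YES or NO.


Form the n² = 16 superimposed pairs (L1[i][j], L2[i][j]), row by row (rows and columns indexed from 0):
row 0: (0,1) (2,2) (1,0) (3,3)
row 1: (1,0) (3,3) (0,1) (2,2)
row 2: (2,2) (0,1) (3,3) (1,0)
row 3: (3,3) (1,0) (2,2) (0,1)
Orthogonality requires all 16 pairs distinct.
But the pair (1,0) repeats: cell (0,2) has L1 = 1, L2 = 0, and cell (1,0) has L1 = 1, L2 = 0.
A repeated pair means some other pair never occurs (only 4 distinct pairs out of 16), so the squares are not orthogonal.
Conclusion: NO.

NO


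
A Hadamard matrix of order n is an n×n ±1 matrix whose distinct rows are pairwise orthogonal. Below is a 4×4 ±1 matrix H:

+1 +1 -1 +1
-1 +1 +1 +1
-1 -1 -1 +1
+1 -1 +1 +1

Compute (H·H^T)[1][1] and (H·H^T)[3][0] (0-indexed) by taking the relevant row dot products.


Row 0 of H: [1, 1, -1, 1].
Row 1 of H: [-1, 1, 1, 1].
Row 3 of H: [1, -1, 1, 1].
(H·H^T)[1][1] = Σ_j H[1][j]·H[1][j] = (-1)² + (1)² + (1)² + (1)² = 1 + 1 + 1 + 1 = 4.
(H·H^T)[3][0] = Σ_j H[3][j]·H[0][j] = (1)·(1) + (-1)·(1) + (1)·(-1) + (1)·(1) = 1 + -1 + -1 + 1 = 0.
So rows 3 and 0 are orthogonal; the diagonal entry equals n = 4.

(1,1) entry = 4; (3,0) entry = 0.


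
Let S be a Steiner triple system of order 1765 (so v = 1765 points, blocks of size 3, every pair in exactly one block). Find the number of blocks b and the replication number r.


An STS(v) is a 2-(v, 3, 1) BIBD: block size k = 3, λ = 1.
Replication: r(k − 1) = λ(v − 1) ⇒ r·2 = 1765 − 1 = 1764 ⇒ r = 882.
Block count: b = v(v − 1)/6 = 1765·1764/6 = 3113460/6 = 518910.

r = 882, b = 518910.


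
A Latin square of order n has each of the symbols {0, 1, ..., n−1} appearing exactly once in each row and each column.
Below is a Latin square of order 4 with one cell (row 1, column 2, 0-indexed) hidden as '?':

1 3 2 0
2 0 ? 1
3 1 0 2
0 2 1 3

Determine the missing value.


Row 1 contains symbols [0, 1, 2] — missing [3].
Column 2 contains symbols [0, 1, 2] — missing [3].
The missing symbol must appear in both missing sets; intersection = [3].
Therefore the hidden value is 3.

Missing value = 3.


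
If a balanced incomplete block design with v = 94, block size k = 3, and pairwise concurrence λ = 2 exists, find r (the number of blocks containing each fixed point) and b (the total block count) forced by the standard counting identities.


Any 2-(v, k, λ) BIBD satisfies two necessary conditions:
  (i)  Each point sits in r blocks, and counting incidences through any fixed point gives r(k − 1) = λ(v − 1), so r = λ(v − 1)/(k − 1).
  (ii) Total incidences bk = vr, so b = vr/k.
Step 1: r = λ(v − 1)/(k − 1) = 2·(94 − 1)/(3 − 1) = 2·93/2 = 186/2 = 93.
Step 2: b = vr/k = 94·93/3 = 8742/3 = 2914.
Check integrality: r = 93 ∈ Z ✓, b = 2914 ∈ Z ✓.
(These identities are necessary conditions: they determine r and b for any design with these parameters, but do not by themselves prove that one exists.)

r = 93, b = 2914.


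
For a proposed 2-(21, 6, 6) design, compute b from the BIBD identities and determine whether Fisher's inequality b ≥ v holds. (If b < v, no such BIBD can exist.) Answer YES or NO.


r = λ(v − 1)/(k − 1) = 6·20/5 = 24.
b = vr/k = 21·24/6 = 84.
Fisher's inequality: b ≥ v ⇔ 84 ≥ 21? YES.

YES


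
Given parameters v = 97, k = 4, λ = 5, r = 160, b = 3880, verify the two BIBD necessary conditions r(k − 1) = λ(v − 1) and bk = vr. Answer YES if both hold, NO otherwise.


Condition (i): r(k − 1) = 160·3 = 480; λ(v − 1) = 5·96 = 480. Match? YES.
Condition (ii): bk = 3880·4 = 15520; vr = 97·160 = 15520. Match? YES.
Both conditions hold? YES.

YES


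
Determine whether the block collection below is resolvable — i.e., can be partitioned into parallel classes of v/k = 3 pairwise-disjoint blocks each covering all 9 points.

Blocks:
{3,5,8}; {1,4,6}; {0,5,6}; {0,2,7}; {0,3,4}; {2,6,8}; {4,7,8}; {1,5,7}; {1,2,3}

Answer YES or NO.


v = 9, block size k = 3, number of blocks = 9.
For resolvability, blocks must partition into parallel classes of size v/k = 3.
Total blocks must therefore be a multiple of 3: 9 = 3·3 + 0 ⇒ divisible ✓.
Greedy packing gives 3 candidate class(es). Each should be a full parallel class (size 3, covers all 9 points).
  Class 1 (3 blocks): {3,5,8}; {1,4,6}; {0,2,7}. Points covered: [0, 1, 2, 3, 4, 5, 6, 7, 8].
  Class 2 (3 blocks): {0,5,6}; {4,7,8}; {1,2,3}. Points covered: [0, 1, 2, 3, 4, 5, 6, 7, 8].
  Class 3 (3 blocks): {0,3,4}; {2,6,8}; {1,5,7}. Points covered: [0, 1, 2, 3, 4, 5, 6, 7, 8].
All classes full (size 3)? YES. All classes cover every point? YES.
Resolvable? YES.

YES


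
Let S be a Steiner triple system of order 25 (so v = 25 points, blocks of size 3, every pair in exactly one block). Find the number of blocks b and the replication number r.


An STS(v) is a 2-(v, 3, 1) BIBD: block size k = 3, λ = 1.
Replication: r(k − 1) = λ(v − 1) ⇒ r·2 = 25 − 1 = 24 ⇒ r = 12.
Block count: b = v(v − 1)/6 = 25·24/6 = 600/6 = 100.

r = 12, b = 100.


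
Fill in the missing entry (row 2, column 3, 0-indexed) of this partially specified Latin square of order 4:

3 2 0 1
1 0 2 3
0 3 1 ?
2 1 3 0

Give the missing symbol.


Row 2 contains symbols [0, 1, 3] — missing [2].
Column 3 contains symbols [0, 1, 3] — missing [2].
The missing symbol must appear in both missing sets; intersection = [2].
Therefore the hidden value is 2.

Missing value = 2.


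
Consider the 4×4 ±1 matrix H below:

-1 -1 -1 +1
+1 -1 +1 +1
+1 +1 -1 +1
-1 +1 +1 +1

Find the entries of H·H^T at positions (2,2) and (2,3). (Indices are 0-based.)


Row 2 of H: [1, 1, -1, 1].
Row 3 of H: [-1, 1, 1, 1].
(H·H^T)[2][2] = Σ_j H[2][j]·H[2][j] = (1)² + (1)² + (-1)² + (1)² = 1 + 1 + 1 + 1 = 4.
(H·H^T)[2][3] = Σ_j H[2][j]·H[3][j] = (1)·(-1) + (1)·(1) + (-1)·(1) + (1)·(1) = -1 + 1 + -1 + 1 = 0.
So rows 2 and 3 are orthogonal; the diagonal entry equals n = 4.

(2,2) entry = 4; (2,3) entry = 0.


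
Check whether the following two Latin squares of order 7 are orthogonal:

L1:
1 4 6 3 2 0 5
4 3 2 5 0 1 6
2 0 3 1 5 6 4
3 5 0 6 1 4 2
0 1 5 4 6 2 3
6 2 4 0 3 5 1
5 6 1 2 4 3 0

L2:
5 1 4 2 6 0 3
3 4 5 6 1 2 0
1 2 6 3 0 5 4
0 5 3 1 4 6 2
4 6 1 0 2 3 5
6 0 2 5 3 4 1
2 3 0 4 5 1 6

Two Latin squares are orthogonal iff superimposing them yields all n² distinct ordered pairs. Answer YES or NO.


Form the n² = 49 superimposed pairs (L1[i][j], L2[i][j]), row by row (rows and columns indexed from 0):
row 0: (1,5) (4,1) (6,4) (3,2) (2,6) (0,0) (5,3)
row 1: (4,3) (3,4) (2,5) (5,6) (0,1) (1,2) (6,0)
row 2: (2,1) (0,2) (3,6) (1,3) (5,0) (6,5) (4,4)
row 3: (3,0) (5,5) (0,3) (6,1) (1,4) (4,6) (2,2)
row 4: (0,4) (1,6) (5,1) (4,0) (6,2) (2,3) (3,5)
row 5: (6,6) (2,0) (4,2) (0,5) (3,3) (5,4) (1,1)
row 6: (5,2) (6,3) (1,0) (2,4) (4,5) (3,1) (0,6)
Orthogonality requires all 49 pairs distinct.
Check by first coordinate: for each symbol s of L1, list the L2 entries in the n cells where L1 = s; they must all differ.
  L1 = 0: L2 entries (in reading order) 0, 1, 2, 3, 4, 5, 6 — all 7 distinct ✓
  L1 = 1: L2 entries (in reading order) 5, 2, 3, 4, 6, 1, 0 — all 7 distinct ✓
  L1 = 2: L2 entries (in reading order) 6, 5, 1, 2, 3, 0, 4 — all 7 distinct ✓
  L1 = 3: L2 entries (in reading order) 2, 4, 6, 0, 5, 3, 1 — all 7 distinct ✓
  L1 = 4: L2 entries (in reading order) 1, 3, 4, 6, 0, 2, 5 — all 7 distinct ✓
  L1 = 5: L2 entries (in reading order) 3, 6, 0, 5, 1, 4, 2 — all 7 distinct ✓
  L1 = 6: L2 entries (in reading order) 4, 0, 5, 1, 2, 6, 3 — all 7 distinct ✓
Every symbol of L1 meets every symbol of L2 exactly once, so all 49 pairs are distinct (49 of 49).
Conclusion: YES.

YES


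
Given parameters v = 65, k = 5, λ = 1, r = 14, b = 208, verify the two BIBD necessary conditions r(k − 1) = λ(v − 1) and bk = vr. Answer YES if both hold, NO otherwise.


Condition (i): r(k − 1) = 14·4 = 56; λ(v − 1) = 1·64 = 64. Match? NO.
Condition (ii): bk = 208·5 = 1040; vr = 65·14 = 910. Match? NO.
Both conditions hold? NO.

NO


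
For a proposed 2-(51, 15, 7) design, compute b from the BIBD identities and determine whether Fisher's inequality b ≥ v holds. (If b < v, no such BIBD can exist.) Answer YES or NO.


b = λv(v − 1)/(k(k − 1)) = 7·51·50/(15·14) = 17850/210 = 85.
Compare with v = 51: b ≥ v, so Fisher's inequality holds.

YES


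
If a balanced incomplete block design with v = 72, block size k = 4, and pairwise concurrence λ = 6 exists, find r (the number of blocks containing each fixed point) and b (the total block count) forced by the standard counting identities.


Any 2-(v, k, λ) BIBD satisfies two necessary conditions:
  (i)  Each point sits in r blocks, and counting incidences through any fixed point gives r(k − 1) = λ(v − 1), so r = λ(v − 1)/(k − 1).
  (ii) Total incidences bk = vr, so b = vr/k.
Step 1: r = λ(v − 1)/(k − 1) = 6·(72 − 1)/(4 − 1) = 6·71/3 = 426/3 = 142.
Step 2: b = vr/k = 72·142/4 = 10224/4 = 2556.
Check integrality: r = 142 ∈ Z ✓, b = 2556 ∈ Z ✓.
(These identities are necessary conditions: they determine r and b for any design with these parameters, but do not by themselves prove that one exists.)

r = 142, b = 2556.


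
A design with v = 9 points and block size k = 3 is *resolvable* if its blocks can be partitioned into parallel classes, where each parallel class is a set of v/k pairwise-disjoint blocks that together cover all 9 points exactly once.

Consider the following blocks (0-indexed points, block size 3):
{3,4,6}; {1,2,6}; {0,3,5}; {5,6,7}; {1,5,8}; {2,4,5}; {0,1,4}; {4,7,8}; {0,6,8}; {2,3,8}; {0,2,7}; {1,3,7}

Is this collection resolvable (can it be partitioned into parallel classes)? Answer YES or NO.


v = 9, block size k = 3, number of blocks = 12.
For resolvability, blocks must partition into parallel classes of size v/k = 3.
Total blocks must therefore be a multiple of 3: 12 = 3·4 + 0 ⇒ divisible ✓.
Greedy packing gives 4 candidate class(es). Each should be a full parallel class (size 3, covers all 9 points).
  Class 1 (3 blocks): {3,4,6}; {1,5,8}; {0,2,7}. Points covered: [0, 1, 2, 3, 4, 5, 6, 7, 8].
  Class 2 (3 blocks): {1,2,6}; {0,3,5}; {4,7,8}. Points covered: [0, 1, 2, 3, 4, 5, 6, 7, 8].
  Class 3 (3 blocks): {5,6,7}; {0,1,4}; {2,3,8}. Points covered: [0, 1, 2, 3, 4, 5, 6, 7, 8].
  Class 4 (3 blocks): {2,4,5}; {0,6,8}; {1,3,7}. Points covered: [0, 1, 2, 3, 4, 5, 6, 7, 8].
All classes full (size 3)? YES. All classes cover every point? YES.
Resolvable? YES.

YES


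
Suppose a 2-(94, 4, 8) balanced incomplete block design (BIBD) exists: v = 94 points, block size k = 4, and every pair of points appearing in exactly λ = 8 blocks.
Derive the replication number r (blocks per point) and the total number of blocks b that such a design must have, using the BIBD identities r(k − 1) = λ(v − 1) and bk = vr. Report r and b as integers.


Any 2-(v, k, λ) BIBD satisfies two necessary conditions:
  (i)  Each point sits in r blocks, and counting incidences through any fixed point gives r(k − 1) = λ(v − 1), so r = λ(v − 1)/(k − 1).
  (ii) Total incidences bk = vr, so b = vr/k.
Step 1: r = λ(v − 1)/(k − 1) = 8·(94 − 1)/(4 − 1) = 8·93/3 = 744/3 = 248.
Step 2: b = vr/k = 94·248/4 = 23312/4 = 5828.
Check integrality: r = 248 ∈ Z ✓, b = 5828 ∈ Z ✓.
(These identities are necessary conditions: they determine r and b for any design with these parameters, but do not by themselves prove that one exists.)

r = 248, b = 5828.


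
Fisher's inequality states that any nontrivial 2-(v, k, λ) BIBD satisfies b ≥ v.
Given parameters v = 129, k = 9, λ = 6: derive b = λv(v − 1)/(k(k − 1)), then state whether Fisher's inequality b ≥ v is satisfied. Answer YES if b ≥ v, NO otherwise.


r = λ(v − 1)/(k − 1) = 6·128/8 = 96.
b = vr/k = 129·96/9 = 1376.
Fisher's inequality: b ≥ v ⇔ 1376 ≥ 129? YES.

YES


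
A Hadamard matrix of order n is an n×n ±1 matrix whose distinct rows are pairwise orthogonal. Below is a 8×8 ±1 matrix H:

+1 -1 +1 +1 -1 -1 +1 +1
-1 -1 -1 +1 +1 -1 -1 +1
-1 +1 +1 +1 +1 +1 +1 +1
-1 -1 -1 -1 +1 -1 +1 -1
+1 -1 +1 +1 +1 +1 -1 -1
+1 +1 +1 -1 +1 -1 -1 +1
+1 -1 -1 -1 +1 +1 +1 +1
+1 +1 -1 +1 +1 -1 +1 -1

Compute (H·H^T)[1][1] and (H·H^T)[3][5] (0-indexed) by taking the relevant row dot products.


Row 1 of H: [-1, -1, -1, 1, 1, -1, -1, 1].
Row 3 of H: [-1, -1, -1, -1, 1, -1, 1, -1].
Row 5 of H: [1, 1, 1, -1, 1, -1, -1, 1].
(H·H^T)[1][1] = Σ_j H[1][j]·H[1][j] = (-1)² + (-1)² + (-1)² + (1)² + (1)² + (-1)² + (-1)² + (1)² = 1 + 1 + 1 + 1 + 1 + 1 + 1 + 1 = 8.
(H·H^T)[3][5] = Σ_j H[3][j]·H[5][j] = (-1)·(1) + (-1)·(1) + (-1)·(1) + (-1)·(-1) + (1)·(1) + (-1)·(-1) + (1)·(-1) + (-1)·(1) = -1 + -1 + -1 + 1 + 1 + 1 + -1 + -1 = -2.
Rows 3 and 5 are not orthogonal (dot product = -2 ≠ 0), so H is not a Hadamard matrix.

(1,1) entry = 8; (3,5) entry = -2.


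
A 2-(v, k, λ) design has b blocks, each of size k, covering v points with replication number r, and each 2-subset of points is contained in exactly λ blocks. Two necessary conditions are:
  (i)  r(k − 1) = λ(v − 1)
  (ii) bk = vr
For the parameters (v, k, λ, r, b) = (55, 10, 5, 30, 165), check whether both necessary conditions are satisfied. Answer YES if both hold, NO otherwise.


Condition (i): r(k − 1) = 30·9 = 270; λ(v − 1) = 5·54 = 270. Match? YES.
Condition (ii): bk = 165·10 = 1650; vr = 55·30 = 1650. Match? YES.
Both conditions hold? YES.

YES


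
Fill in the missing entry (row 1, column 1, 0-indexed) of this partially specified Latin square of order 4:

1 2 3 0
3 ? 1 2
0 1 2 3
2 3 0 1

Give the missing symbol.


Row 1 contains symbols [1, 2, 3] — missing [0].
Column 1 contains symbols [1, 2, 3] — missing [0].
The missing symbol must appear in both missing sets; intersection = [0].
Therefore the hidden value is 0.

Missing value = 0.


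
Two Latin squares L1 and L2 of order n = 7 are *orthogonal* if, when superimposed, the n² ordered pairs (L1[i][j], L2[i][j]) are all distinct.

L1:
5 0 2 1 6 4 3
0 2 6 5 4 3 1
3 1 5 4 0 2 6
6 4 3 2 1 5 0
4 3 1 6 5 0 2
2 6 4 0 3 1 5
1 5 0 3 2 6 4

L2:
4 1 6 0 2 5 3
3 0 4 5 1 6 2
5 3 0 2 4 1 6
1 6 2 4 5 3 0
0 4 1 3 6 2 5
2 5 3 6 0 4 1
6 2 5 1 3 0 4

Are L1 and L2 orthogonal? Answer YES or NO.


Form the n² = 49 superimposed pairs (L1[i][j], L2[i][j]), row by row (rows and columns indexed from 0):
row 0: (5,4) (0,1) (2,6) (1,0) (6,2) (4,5) (3,3)
row 1: (0,3) (2,0) (6,4) (5,5) (4,1) (3,6) (1,2)
row 2: (3,5) (1,3) (5,0) (4,2) (0,4) (2,1) (6,6)
row 3: (6,1) (4,6) (3,2) (2,4) (1,5) (5,3) (0,0)
row 4: (4,0) (3,4) (1,1) (6,3) (5,6) (0,2) (2,5)
row 5: (2,2) (6,5) (4,3) (0,6) (3,0) (1,4) (5,1)
row 6: (1,6) (5,2) (0,5) (3,1) (2,3) (6,0) (4,4)
Orthogonality requires all 49 pairs distinct.
Check by first coordinate: for each symbol s of L1, list the L2 entries in the n cells where L1 = s; they must all differ.
  L1 = 0: L2 entries (in reading order) 1, 3, 4, 0, 2, 6, 5 — all 7 distinct ✓
  L1 = 1: L2 entries (in reading order) 0, 2, 3, 5, 1, 4, 6 — all 7 distinct ✓
  L1 = 2: L2 entries (in reading order) 6, 0, 1, 4, 5, 2, 3 — all 7 distinct ✓
  L1 = 3: L2 entries (in reading order) 3, 6, 5, 2, 4, 0, 1 — all 7 distinct ✓
  L1 = 4: L2 entries (in reading order) 5, 1, 2, 6, 0, 3, 4 — all 7 distinct ✓
  L1 = 5: L2 entries (in reading order) 4, 5, 0, 3, 6, 1, 2 — all 7 distinct ✓
  L1 = 6: L2 entries (in reading order) 2, 4, 6, 1, 3, 5, 0 — all 7 distinct ✓
Every symbol of L1 meets every symbol of L2 exactly once, so all 49 pairs are distinct (49 of 49).
Conclusion: YES.

YES
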